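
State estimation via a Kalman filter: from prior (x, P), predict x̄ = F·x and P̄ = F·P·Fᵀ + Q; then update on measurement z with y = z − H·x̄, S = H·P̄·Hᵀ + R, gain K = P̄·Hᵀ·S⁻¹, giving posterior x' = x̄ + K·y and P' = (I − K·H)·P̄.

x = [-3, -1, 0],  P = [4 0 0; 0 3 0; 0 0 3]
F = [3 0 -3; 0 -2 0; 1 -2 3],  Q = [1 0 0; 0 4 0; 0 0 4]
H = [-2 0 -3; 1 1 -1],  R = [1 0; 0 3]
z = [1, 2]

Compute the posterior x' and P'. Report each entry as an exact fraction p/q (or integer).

x' = [-2738/2123, 7714/2123, 1090/2123]
P' = [98853/16984 -33685/4246 -32507/8492; -33685/4246 28282/2123 11279/2123; -32507/8492 11279/2123 22317/8492]

x̄ = F·x = [-9, 2, -1]
P̄ = F·P·Fᵀ + Q = [64 0 -15; 0 16 12; -15 12 47]
y = z − H·x̄ = [-20, 8]
S = H·P̄·Hᵀ + R = [500 -8; -8 136]
K = P̄·Hᵀ·S⁻¹ = [-333/2123 9709/16984; -152/2123 107/4246; -1937/8492 -809/2123]
x' = x̄ + K·y = [-2738/2123, 7714/2123, 1090/2123]
P' = (I − K·H)·P̄ = [98853/16984 -33685/4246 -32507/8492; -33685/4246 28282/2123 11279/2123; -32507/8492 11279/2123 22317/8492]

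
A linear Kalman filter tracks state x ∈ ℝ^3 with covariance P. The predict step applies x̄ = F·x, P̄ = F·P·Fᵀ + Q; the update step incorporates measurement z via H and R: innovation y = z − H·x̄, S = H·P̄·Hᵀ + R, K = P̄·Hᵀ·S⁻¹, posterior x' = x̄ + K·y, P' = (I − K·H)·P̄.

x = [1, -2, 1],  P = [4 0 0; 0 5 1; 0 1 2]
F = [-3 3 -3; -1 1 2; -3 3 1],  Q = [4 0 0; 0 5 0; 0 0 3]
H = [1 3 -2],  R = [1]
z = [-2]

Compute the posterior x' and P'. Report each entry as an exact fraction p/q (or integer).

x̄ = F·x = [-12, -1, -8]
P̄ = F·P·Fᵀ + Q = [85 18 69; 18 26 38; 69 38 92]
y = z − H·x̄ = [-3]
S = H·P̄·Hᵀ + R = [64]
K = P̄·Hᵀ·S⁻¹ = [1/64; 5/16; -1/64]
x' = x̄ + K·y = [-771/64, -31/16, -509/64]
P' = (I − K·H)·P̄ = [5439/64 283/16 4417/64; 283/16 79/4 613/16; 4417/64 613/16 5887/64]

x' = [-771/64, -31/16, -509/64]
P' = [5439/64 283/16 4417/64; 283/16 79/4 613/16; 4417/64 613/16 5887/64]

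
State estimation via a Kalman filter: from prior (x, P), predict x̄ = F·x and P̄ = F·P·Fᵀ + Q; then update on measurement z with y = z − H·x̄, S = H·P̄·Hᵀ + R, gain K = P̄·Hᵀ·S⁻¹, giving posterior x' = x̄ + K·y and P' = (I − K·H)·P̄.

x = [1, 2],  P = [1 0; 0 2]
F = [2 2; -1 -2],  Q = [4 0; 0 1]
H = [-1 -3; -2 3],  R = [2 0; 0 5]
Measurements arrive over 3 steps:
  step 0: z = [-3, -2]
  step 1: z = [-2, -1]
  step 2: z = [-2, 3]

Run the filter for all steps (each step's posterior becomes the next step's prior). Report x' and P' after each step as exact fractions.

step 0: x̄ = F·x = [6, -5]
step 0: P̄ = F·P·Fᵀ + Q = [16 -10; -10 10]
step 0: y = z − H·x̄ = [-12, 25]
step 0: S = H·P̄·Hᵀ + R = [48 -88; -88 279]
step 0: K = P̄·Hᵀ·S⁻¹ = [-775/2824 -109/353; -295/1412 40/353]
step 0: x' = x̄ + K·y = [1111/706, 120/353]
step 0: P' = (I − K·H)·P̄ = [985/1412 -35/706; -35/706 55/353]
step 1: x̄ = F·x = [1351/353, -1591/706]
step 1: P̄ = F·P·Fᵀ + Q = [2477/353 -1215/706; -1215/706 2997/1412]
step 1: y = z − H·x̄ = [-3483/706, 9471/706]
step 1: S = H·P̄·Hᵀ + R = [25125/1412 -14447/1412; -14447/1412 102825/1412]
step 1: K = P̄·Hᵀ·S⁻¹ = [-467986/1681843 -509108/1681843; -336069/1681843 179334/1681843]
step 1: x' = x̄ + K·y = [1915826/1681843, 273638/1681843]
step 1: P' = (I − K·H)·P̄ = [1160504/1681843 -74844/1681843; -74844/1681843 248994/1681843]
step 2: x̄ = F·x = [4378928/1681843, -2463102/1681843]
step 2: P̄ = F·P·Fᵀ + Q = [11766612/1681843 -2867920/1681843; -2867920/1681843 3538947/1681843]
step 2: y = z − H·x̄ = [-6374064/1681843, 21192691/1681843]
step 2: S = H·P̄·Hᵀ + R = [29773301/1681843 -16921059/1681843; -16921059/1681843 121741226/1681843]
step 2: K = P̄·Hᵀ·S⁻¹ = [-552275856/1984915315 -600735564/1984915315; -396385669/1984915315 211525894/1984915315]
step 2: x' = x̄ + K·y = [-61737068/396983063, 252145016/396983063]
step 2: P' = (I − K·H)·P̄ = [1369409844/1984915315 -88286044/1984915315; -88286044/1984915315 293685794/1984915315]

step 0: x' = [1111/706, 120/353], P' = [985/1412 -35/706; -35/706 55/353]
step 1: x' = [1915826/1681843, 273638/1681843], P' = [1160504/1681843 -74844/1681843; -74844/1681843 248994/1681843]
step 2: x' = [-61737068/396983063, 252145016/396983063], P' = [1369409844/1984915315 -88286044/1984915315; -88286044/1984915315 293685794/1984915315]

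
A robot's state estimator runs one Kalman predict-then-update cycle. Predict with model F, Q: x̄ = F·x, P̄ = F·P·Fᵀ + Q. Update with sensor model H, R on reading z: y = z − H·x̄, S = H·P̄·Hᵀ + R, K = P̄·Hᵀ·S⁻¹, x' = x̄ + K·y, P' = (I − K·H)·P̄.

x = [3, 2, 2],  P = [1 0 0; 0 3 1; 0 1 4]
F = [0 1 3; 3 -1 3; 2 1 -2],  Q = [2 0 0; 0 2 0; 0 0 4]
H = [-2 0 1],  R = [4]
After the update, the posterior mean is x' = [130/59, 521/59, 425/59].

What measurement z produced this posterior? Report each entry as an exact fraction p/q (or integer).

x̄ = F·x = [8, 13, 4]
P̄ = F·P·Fᵀ + Q = [47 33 -20; 33 44 -16; -20 -16 23]
S = H·P̄·Hᵀ + R = [295]
K = P̄·Hᵀ·S⁻¹ = [-114/295; -82/295; 63/295]
x' − x̄ = [-342/59, -246/59, 189/59] = K·y
y = (KᵀK)⁻¹·Kᵀ·(x' − x̄) = [15]
z = y + H·x̄ = [15] + [-12] = [3]

z = [3]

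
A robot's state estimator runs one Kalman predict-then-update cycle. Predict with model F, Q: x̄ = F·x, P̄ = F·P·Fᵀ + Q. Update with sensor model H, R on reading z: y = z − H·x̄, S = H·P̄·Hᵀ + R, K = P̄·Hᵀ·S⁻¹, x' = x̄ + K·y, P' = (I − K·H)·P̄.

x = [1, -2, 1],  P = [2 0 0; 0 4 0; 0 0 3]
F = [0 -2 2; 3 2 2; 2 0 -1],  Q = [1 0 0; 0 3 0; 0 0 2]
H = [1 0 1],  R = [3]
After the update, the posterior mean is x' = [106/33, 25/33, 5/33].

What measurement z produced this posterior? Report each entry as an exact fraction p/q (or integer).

x̄ = F·x = [6, 1, 1]
P̄ = F·P·Fᵀ + Q = [29 -4 -6; -4 49 6; -6 6 13]
S = H·P̄·Hᵀ + R = [33]
K = P̄·Hᵀ·S⁻¹ = [23/33; 2/33; 7/33]
x' − x̄ = [-92/33, -8/33, -28/33] = K·y
y = (KᵀK)⁻¹·Kᵀ·(x' − x̄) = [-4]
z = y + H·x̄ = [-4] + [7] = [3]

z = [3]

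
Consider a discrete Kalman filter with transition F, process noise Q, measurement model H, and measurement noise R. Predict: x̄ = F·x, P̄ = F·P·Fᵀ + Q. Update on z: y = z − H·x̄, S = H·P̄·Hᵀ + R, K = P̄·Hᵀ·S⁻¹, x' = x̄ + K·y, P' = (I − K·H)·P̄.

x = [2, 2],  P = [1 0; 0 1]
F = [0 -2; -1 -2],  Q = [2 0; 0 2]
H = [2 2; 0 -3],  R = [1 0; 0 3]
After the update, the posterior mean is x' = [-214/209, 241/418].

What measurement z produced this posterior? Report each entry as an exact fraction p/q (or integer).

x̄ = F·x = [-4, -6]
P̄ = F·P·Fᵀ + Q = [6 4; 4 7]
S = H·P̄·Hᵀ + R = [85 -66; -66 66]
K = P̄·Hᵀ·S⁻¹ = [8/19 50/209; 1/19 -111/418]
x' − x̄ = [622/209, 2749/418] = K·y
y = (KᵀK)⁻¹·Kᵀ·(x' − x̄) = [19, -21]
z = y + H·x̄ = [19, -21] + [-20, 18] = [-1, -3]

z = [-1, -3]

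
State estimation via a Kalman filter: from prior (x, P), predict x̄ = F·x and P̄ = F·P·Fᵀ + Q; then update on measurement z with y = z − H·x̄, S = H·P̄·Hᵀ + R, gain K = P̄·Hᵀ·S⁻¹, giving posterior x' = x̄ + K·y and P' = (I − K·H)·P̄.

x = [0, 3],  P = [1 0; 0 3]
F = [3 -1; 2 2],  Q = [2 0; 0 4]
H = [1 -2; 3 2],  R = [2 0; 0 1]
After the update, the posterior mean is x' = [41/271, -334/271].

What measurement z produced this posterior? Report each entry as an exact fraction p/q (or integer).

z = [3, -2]

x̄ = F·x = [-3, 6]
P̄ = F·P·Fᵀ + Q = [14 0; 0 20]
S = H·P̄·Hᵀ + R = [96 -38; -38 207]
K = P̄·Hᵀ·S⁻¹ = [2247/9214 1141/4607; -1690/4607 580/4607]
x' − x̄ = [854/271, -1960/271] = K·y
y = (KᵀK)⁻¹·Kᵀ·(x' − x̄) = [18, -5]
z = y + H·x̄ = [18, -5] + [-15, 3] = [3, -2]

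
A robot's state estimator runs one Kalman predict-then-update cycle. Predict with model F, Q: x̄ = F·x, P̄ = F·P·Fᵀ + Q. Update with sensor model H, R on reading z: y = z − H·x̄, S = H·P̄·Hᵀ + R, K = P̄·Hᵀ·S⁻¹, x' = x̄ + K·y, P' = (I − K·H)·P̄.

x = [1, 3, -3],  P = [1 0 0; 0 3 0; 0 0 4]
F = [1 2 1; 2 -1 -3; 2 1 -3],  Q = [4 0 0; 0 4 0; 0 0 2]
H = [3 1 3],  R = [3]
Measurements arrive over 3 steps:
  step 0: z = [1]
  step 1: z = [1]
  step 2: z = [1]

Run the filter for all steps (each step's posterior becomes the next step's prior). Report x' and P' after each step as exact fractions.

step 0: x' = [657/698, -563/349, 6/349], P' = [13433/698 -7509/349 -4196/349; -7509/349 10353/349 4113/349; -4196/349 4113/349 2905/349]
step 1: x' = [-3367140/1297669, 6393100/1297669, 1666076/1297669], P' = [94471119/1297669 -149558724/1297669 -44732650/1297669; -149558724/1297669 245474058/1297669 68253090/1297669; -44732650/1297669 68253090/1297669 22354900/1297669]
step 2: x' = [1079847273/133656472, -853546657/66828236, -116608043/33414118], P' = [747061214579/1737534136 -610451861835/868767068 -85142729861/434383534; -610451861835/868767068 501827064231/434383534 69129261459/217191767; -85142729861/434383534 69129261459/217191767 19608834406/217191767]

step 0: x̄ = F·x = [4, 8, 14]
step 0: P̄ = F·P·Fᵀ + Q = [21 -16 -4; -16 47 37; -4 37 45]
step 0: y = z − H·x̄ = [-61]
step 0: S = H·P̄·Hᵀ + R = [698]
step 0: K = P̄·Hᵀ·S⁻¹ = [35/698; 55/349; 80/349]
step 0: x' = x̄ + K·y = [657/698, -563/349, 6/349]
step 0: P' = (I − K·H)·P̄ = [13433/698 -7509/349 -4196/349; -7509/349 10353/349 4113/349; -4196/349 4113/349 2905/349]
step 1: x̄ = F·x = [-1583/698, 1202/349, 76/349]
step 1: P̄ = F·P·Fᵀ + Q = [60907/698 -63110/349 -28490/349; -63110/349 169826/349 93010/349; -28490/349 93010/349 59700/349]
step 1: y = z − H·x̄ = [2587/698]
step 1: S = H·P̄·Hᵀ + R = [1297669/698]
step 1: K = P̄·Hᵀ·S⁻¹ = [-114439/1297669; 519052/1297669; 373280/1297669]
step 1: x' = x̄ + K·y = [-3367140/1297669, 6393100/1297669, 1666076/1297669]
step 1: P' = (I − K·H)·P̄ = [94471119/1297669 -149558724/1297669 -44732650/1297669; -149558724/1297669 245474058/1297669 68253090/1297669; -44732650/1297669 68253090/1297669 22354900/1297669]
step 2: x̄ = F·x = [11085136/1297669, -18125608/1297669, -5339408/1297669]
step 2: P̄ = F·P·Fᵀ + Q = [689225091/1297669 -1250785730/1297669 -431500766/1297669; -1250785730/1297669 2374288546/1297669 870396318/1297669; -431500766/1297669 870396318/1297669 356186336/1297669]
step 2: y = z − H·x̄ = [2186093/1297669]
step 2: S = H·P̄·Hᵀ + R = [1737534136/1297669]
step 2: K = P̄·Hᵀ·S⁻¹ = [-477612755/1737534136; 616560155/868767068; 161113257/434383534]
step 2: x' = x̄ + K·y = [1079847273/133656472, -853546657/66828236, -116608043/33414118]
step 2: P' = (I − K·H)·P̄ = [747061214579/1737534136 -610451861835/868767068 -85142729861/434383534; -610451861835/868767068 501827064231/434383534 69129261459/217191767; -85142729861/434383534 69129261459/217191767 19608834406/217191767]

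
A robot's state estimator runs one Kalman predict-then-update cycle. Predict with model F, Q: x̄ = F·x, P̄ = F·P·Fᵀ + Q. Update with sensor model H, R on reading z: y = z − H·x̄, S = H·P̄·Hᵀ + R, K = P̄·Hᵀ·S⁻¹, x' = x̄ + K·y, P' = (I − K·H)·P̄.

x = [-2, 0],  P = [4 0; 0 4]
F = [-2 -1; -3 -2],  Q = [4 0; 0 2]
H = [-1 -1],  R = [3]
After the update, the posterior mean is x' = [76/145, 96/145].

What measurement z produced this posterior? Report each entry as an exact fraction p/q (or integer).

z = [-1]

x̄ = F·x = [4, 6]
P̄ = F·P·Fᵀ + Q = [24 32; 32 54]
S = H·P̄·Hᵀ + R = [145]
K = P̄·Hᵀ·S⁻¹ = [-56/145; -86/145]
x' − x̄ = [-504/145, -774/145] = K·y
y = (KᵀK)⁻¹·Kᵀ·(x' − x̄) = [9]
z = y + H·x̄ = [9] + [-10] = [-1]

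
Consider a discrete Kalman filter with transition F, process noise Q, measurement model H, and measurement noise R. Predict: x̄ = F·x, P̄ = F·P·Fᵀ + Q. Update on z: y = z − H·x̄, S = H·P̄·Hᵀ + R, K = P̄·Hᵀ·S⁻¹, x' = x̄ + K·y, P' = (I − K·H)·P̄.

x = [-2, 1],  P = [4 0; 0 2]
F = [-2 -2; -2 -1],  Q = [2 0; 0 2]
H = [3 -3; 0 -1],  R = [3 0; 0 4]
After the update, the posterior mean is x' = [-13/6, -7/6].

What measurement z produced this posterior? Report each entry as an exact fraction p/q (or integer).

x̄ = F·x = [2, 3]
P̄ = F·P·Fᵀ + Q = [26 20; 20 20]
S = H·P̄·Hᵀ + R = [57 0; 0 24]
K = P̄·Hᵀ·S⁻¹ = [6/19 -5/6; 0 -5/6]
x' − x̄ = [-25/6, -25/6] = K·y
y = (KᵀK)⁻¹·Kᵀ·(x' − x̄) = [0, 5]
z = y + H·x̄ = [0, 5] + [-3, -3] = [-3, 2]

z = [-3, 2]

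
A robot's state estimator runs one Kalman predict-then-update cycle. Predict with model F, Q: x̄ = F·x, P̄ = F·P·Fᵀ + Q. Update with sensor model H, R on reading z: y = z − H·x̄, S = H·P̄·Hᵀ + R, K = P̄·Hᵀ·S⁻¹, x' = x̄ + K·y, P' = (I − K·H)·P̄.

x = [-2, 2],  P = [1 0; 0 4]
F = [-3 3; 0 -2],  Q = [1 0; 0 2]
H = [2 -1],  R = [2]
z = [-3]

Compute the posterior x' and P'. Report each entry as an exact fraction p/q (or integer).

x̄ = F·x = [12, -4]
P̄ = F·P·Fᵀ + Q = [46 -24; -24 18]
y = z − H·x̄ = [-31]
S = H·P̄·Hᵀ + R = [300]
K = P̄·Hᵀ·S⁻¹ = [29/75; -11/50]
x' = x̄ + K·y = [1/75, 141/50]
P' = (I − K·H)·P̄ = [86/75 38/25; 38/25 87/25]

x' = [1/75, 141/50]
P' = [86/75 38/25; 38/25 87/25]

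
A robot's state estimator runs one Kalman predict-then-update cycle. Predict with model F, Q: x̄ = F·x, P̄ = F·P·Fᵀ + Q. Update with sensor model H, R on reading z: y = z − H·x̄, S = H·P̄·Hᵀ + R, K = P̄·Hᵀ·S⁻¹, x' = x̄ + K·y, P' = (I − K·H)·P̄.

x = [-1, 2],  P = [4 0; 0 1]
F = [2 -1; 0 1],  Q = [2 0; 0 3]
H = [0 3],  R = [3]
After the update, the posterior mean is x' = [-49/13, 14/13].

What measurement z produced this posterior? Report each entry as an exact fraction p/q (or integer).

x̄ = F·x = [-4, 2]
P̄ = F·P·Fᵀ + Q = [19 -1; -1 4]
S = H·P̄·Hᵀ + R = [39]
K = P̄·Hᵀ·S⁻¹ = [-1/13; 4/13]
x' − x̄ = [3/13, -12/13] = K·y
y = (KᵀK)⁻¹·Kᵀ·(x' − x̄) = [-3]
z = y + H·x̄ = [-3] + [6] = [3]

z = [3]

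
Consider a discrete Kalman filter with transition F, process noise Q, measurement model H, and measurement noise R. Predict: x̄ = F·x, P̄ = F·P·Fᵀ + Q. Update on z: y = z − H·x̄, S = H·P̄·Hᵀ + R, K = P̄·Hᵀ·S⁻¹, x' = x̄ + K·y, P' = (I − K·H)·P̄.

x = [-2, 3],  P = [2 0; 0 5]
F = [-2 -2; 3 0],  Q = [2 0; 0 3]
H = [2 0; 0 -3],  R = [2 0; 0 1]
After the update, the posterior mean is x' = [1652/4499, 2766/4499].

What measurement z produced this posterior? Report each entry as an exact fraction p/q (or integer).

x̄ = F·x = [-2, -6]
P̄ = F·P·Fᵀ + Q = [30 -12; -12 21]
S = H·P̄·Hᵀ + R = [122 72; 72 190]
K = P̄·Hᵀ·S⁻¹ = [2202/4499 18/4499; -6/4499 -2979/8998]
x' − x̄ = [10650/4499, 29760/4499] = K·y
y = (KᵀK)⁻¹·Kᵀ·(x' − x̄) = [5, -20]
z = y + H·x̄ = [5, -20] + [-4, 18] = [1, -2]

z = [1, -2]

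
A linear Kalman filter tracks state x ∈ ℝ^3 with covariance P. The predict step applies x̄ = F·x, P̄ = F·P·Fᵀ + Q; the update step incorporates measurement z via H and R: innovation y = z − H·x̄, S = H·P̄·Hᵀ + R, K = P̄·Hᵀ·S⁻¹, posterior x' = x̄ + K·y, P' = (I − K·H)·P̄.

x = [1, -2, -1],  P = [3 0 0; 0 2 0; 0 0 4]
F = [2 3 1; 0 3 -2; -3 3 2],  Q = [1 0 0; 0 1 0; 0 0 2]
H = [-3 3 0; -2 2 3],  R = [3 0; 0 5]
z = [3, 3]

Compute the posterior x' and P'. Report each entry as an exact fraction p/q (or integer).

x' = [-44003/10691, -65927/21382, 9047/42764]
P' = [237338/10691 235417/10691 1744/10691; 235417/10691 474061/21382 -2381/42764; 1744/10691 -2381/42764 59481/85528]

x̄ = F·x = [-5, -4, -11]
P̄ = F·P·Fᵀ + Q = [35 10 8; 10 35 2; 8 2 63]
y = z − H·x̄ = [0, 34]
S = H·P̄·Hᵀ + R = [453 246; 246 700]
K = P̄·Hᵀ·S⁻¹ = [-1921/10691 278/10691; 3227/21382 1153/42764; -9357/42764 28203/85528]
x' = x̄ + K·y = [-44003/10691, -65927/21382, 9047/42764]
P' = (I − K·H)·P̄ = [237338/10691 235417/10691 1744/10691; 235417/10691 474061/21382 -2381/42764; 1744/10691 -2381/42764 59481/85528]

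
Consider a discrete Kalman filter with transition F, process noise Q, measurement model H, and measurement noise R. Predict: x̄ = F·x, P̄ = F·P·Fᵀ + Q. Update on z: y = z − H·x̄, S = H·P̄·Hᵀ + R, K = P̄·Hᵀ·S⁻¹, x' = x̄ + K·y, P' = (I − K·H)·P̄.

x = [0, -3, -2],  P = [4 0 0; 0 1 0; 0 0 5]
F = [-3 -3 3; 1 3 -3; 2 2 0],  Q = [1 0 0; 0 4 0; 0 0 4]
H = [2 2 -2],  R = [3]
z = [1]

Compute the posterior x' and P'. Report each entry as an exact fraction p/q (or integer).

x' = [-277/311, -537/311, -986/311]
P' = [16201/311 -16566/311 -530/311; -16566/311 17986/311 1474/311; -530/311 1474/311 1064/311]

x̄ = F·x = [3, -3, -6]
P̄ = F·P·Fᵀ + Q = [91 -66 -30; -66 62 14; -30 14 24]
y = z − H·x̄ = [-11]
S = H·P̄·Hᵀ + R = [311]
K = P̄·Hᵀ·S⁻¹ = [110/311; -36/311; -80/311]
x' = x̄ + K·y = [-277/311, -537/311, -986/311]
P' = (I − K·H)·P̄ = [16201/311 -16566/311 -530/311; -16566/311 17986/311 1474/311; -530/311 1474/311 1064/311]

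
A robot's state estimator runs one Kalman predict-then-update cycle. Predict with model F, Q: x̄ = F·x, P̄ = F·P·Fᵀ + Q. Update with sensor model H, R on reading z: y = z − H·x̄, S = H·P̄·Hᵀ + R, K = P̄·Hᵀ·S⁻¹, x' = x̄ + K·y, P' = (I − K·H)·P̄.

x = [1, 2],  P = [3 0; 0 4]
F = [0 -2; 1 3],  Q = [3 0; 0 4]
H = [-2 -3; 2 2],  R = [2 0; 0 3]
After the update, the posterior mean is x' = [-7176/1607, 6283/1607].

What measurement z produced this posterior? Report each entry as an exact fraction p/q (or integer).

z = [-3, -2]

x̄ = F·x = [-4, 7]
P̄ = F·P·Fᵀ + Q = [19 -24; -24 43]
S = H·P̄·Hᵀ + R = [177 -94; -94 59]
K = P̄·Hᵀ·S⁻¹ = [1066/1607 1426/1607; -1207/1607 -888/1607]
x' − x̄ = [-748/1607, -4966/1607] = K·y
y = (KᵀK)⁻¹·Kᵀ·(x' − x̄) = [10, -8]
z = y + H·x̄ = [10, -8] + [-13, 6] = [-3, -2]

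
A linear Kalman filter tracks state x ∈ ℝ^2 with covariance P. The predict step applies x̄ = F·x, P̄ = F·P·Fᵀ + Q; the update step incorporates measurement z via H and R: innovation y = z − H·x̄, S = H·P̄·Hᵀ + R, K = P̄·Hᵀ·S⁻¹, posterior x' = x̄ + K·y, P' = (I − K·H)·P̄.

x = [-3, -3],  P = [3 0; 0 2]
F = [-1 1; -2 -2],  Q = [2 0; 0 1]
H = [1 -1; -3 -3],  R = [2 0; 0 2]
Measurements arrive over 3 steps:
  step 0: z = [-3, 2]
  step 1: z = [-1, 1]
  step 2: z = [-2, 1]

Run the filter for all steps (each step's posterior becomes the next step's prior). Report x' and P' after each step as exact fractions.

step 0: x̄ = F·x = [0, 12]
step 0: P̄ = F·P·Fᵀ + Q = [7 2; 2 21]
step 0: y = z − H·x̄ = [9, 38]
step 0: S = H·P̄·Hᵀ + R = [26 42; 42 290]
step 0: K = P̄·Hᵀ·S⁻¹ = [17/38 -3/19; -653/1444 -249/1444]
step 0: x' = x̄ + K·y = [-75/38, 1989/1444]
step 0: P' = (I − K·H)·P̄ = [1/2 -15/38; -15/38 184/361]
step 1: x̄ = F·x = [4839/1444, 861/722]
step 1: P̄ = F·P·Fᵀ + Q = [2743/722 -7/361; -7/361 679/361]
step 1: y = z − H·x̄ = [-4561/1444, 21127/1444]
step 1: S = H·P̄·Hᵀ + R = [5573/722 -4155/722; -4155/722 38101/722]
step 1: K = P̄·Hᵀ·S⁻¹ = [12297/33773 -5916/33773; -47803/135092 -19509/135092]
step 1: x' = x̄ + K·y = [-24441/67546, 6664/33773]
step 1: P' = (I − K·H)·P̄ = [14269/33773 -10325/33773; -10325/33773 27153/67546]
step 2: x̄ = F·x = [37769/67546, 11113/33773]
step 2: P̄ = F·P·Fᵀ + Q = [232083/67546 1385/33773; 1385/33773 62555/33773]
step 2: y = z − H·x̄ = [-150635/67546, 247531/67546]
step 2: S = H·P̄·Hᵀ + R = [486745/67546 -320919/67546; -320919/67546 3399689/67546]
step 2: K = P̄·Hᵀ·S⁻¹ = [1024277/2871733 -498456/2871733; -3990135/11486932 -1672905/11486932]
step 2: x' = x̄ + K·y = [-2505149/2871733, 6547637/11486932]
step 2: P' = (I − K·H)·P̄ = [1190429/2871733 -858125/2871733; -858125/2871733 2273885/5743466]

step 0: x' = [-75/38, 1989/1444], P' = [1/2 -15/38; -15/38 184/361]
step 1: x' = [-24441/67546, 6664/33773], P' = [14269/33773 -10325/33773; -10325/33773 27153/67546]
step 2: x' = [-2505149/2871733, 6547637/11486932], P' = [1190429/2871733 -858125/2871733; -858125/2871733 2273885/5743466]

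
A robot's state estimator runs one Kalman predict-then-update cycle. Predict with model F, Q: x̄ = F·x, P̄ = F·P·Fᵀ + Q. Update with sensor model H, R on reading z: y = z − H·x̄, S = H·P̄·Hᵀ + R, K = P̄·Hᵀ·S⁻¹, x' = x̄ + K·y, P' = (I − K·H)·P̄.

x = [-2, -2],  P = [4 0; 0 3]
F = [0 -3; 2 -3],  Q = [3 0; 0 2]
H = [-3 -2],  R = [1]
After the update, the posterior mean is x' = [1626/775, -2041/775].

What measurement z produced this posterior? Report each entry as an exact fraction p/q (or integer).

x̄ = F·x = [6, 2]
P̄ = F·P·Fᵀ + Q = [30 27; 27 45]
S = H·P̄·Hᵀ + R = [775]
K = P̄·Hᵀ·S⁻¹ = [-144/775; -171/775]
x' − x̄ = [-3024/775, -3591/775] = K·y
y = (KᵀK)⁻¹·Kᵀ·(x' − x̄) = [21]
z = y + H·x̄ = [21] + [-22] = [-1]

z = [-1]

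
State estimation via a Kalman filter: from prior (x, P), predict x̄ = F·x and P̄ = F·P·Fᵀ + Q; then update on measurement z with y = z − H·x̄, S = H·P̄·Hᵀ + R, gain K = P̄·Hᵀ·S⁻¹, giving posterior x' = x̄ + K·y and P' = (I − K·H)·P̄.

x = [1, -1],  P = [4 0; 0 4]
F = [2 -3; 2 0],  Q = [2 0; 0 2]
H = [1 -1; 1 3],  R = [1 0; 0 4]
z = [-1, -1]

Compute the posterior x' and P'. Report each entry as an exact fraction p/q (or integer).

x̄ = F·x = [5, 2]
P̄ = F·P·Fᵀ + Q = [54 16; 16 18]
y = z − H·x̄ = [-4, -12]
S = H·P̄·Hᵀ + R = [41 32; 32 316]
K = P̄·Hᵀ·S⁻¹ = [2186/2983 1483/5966; -718/2983 1467/5966]
x' = x̄ + K·y = [-2727/2983, 36/2983]
P' = (I − K·H)·P̄ = [2381/2983 195/2983; 195/2983 913/2983]

x' = [-2727/2983, 36/2983]
P' = [2381/2983 195/2983; 195/2983 913/2983]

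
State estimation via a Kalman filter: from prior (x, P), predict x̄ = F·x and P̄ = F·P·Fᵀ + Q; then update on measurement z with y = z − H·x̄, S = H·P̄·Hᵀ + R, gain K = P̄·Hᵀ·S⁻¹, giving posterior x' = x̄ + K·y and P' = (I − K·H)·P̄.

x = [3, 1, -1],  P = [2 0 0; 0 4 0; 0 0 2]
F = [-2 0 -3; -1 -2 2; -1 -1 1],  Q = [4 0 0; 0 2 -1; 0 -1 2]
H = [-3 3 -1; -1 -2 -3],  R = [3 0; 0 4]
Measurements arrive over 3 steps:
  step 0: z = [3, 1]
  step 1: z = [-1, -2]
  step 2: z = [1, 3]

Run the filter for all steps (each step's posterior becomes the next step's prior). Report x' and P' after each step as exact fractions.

step 0: x̄ = F·x = [-3, -7, -5]
step 0: P̄ = F·P·Fᵀ + Q = [30 -8 -2; -8 28 13; -2 13 10]
step 0: y = z − H·x̄ = [10, -31]
step 0: S = H·P̄·Hᵀ + R = [589 -183; -183 348]
step 0: K = P̄·Hᵀ·S⁻¹ = [-13480/57161 -25208/171483; 5713/57161 -11286/57161; 766/57161 -8467/57161]
step 0: x' = x̄ + K·y = [-137401/171483, 6869/57161, -15668/57161]
step 0: P' = (I − K·H)·P̄ = [413546/171483 92280/57161 -96266/57161; 92280/57161 75891/57161 -66306/57161; -96266/57161 -66306/57161 87582/57161]
step 1: x̄ = F·x = [415814/171483, 2179/171483, 69790/171483]
step 1: P̄ = F·P·Fᵀ + Q = [1239254/171483 -546734/171483 -293018/171483; -546734/171483 6572084/171483 3715487/171483; -293018/171483 3715487/171483 2776043/171483]
step 1: y = z − H·x̄ = [1139212/171483, 286576/171483]
step 1: S = H·P̄·Hᵀ + R = [59382716/171483 -57965404/171483; -57965404/171483 93838709/171483]
step 1: K = P̄·Hᵀ·S⁻¹ = [-1261885487/6450812458 -364537878/3225406229; 1627456381/12901624916 -564795336/3225406229; -41606681/3225406229 -557298321/3225406229]
step 1: x' = x̄ + K·y = [3020262732/3225406229, 1800037506/3225406229, 104931374/3225406229]
step 1: P' = (I − K·H)·P̄ = [6232166493/3225406229 8297636139/6450812458 -4357217040/3225406229; 8297636139/6450812458 14222364639/12901624916 -3000273015/3225406229; -4357217040/3225406229 -3000273015/3225406229 4195652118/3225406229]
step 2: x̄ = F·x = [-6355319586/3225406229, -6410474996/3225406229, -4715368864/3225406229]
step 2: P̄ = F·P·Fᵀ + Q = [23304555470/3225406229 -9758728494/3225406229 -5183023314/3225406229; -9758728494/3225406229 101714276620/3225406229 56028444208/3225406229; -5183023314/3225406229 56028444208/3225406229 173787353911/12901624916]
step 2: y = z − H·x̄ = [-1324496405/3225406229, -23646157483/3225406229]
step 2: S = H·P̄·Hᵀ + R = [3946723414939/12901624916 -3533348023819/12901624916; -3533348023819/12901624916 5745172439207/12901624916]
step 2: K = P̄·Hᵀ·S⁻¹ = [-154562330024314/789827513789957 -88589645312098/789827513789957; 99582794665252/789827513789957 -137687083167396/789827513789957; -10156622403638/789827513789957 -136692269494437/789827513789957]
step 2: x' = x̄ + K·y = [-843330768265962/789827513789957, -601256397550716/789827513789957, -148393315892303/789827513789957]
step 2: P' = (I − K·H)·P̄ = [1524971794010482/789827513789957 1014824723919402/789827513789957 -1066754220200298/789827513789957; 1014824723919402/789827513789957 869599206910188/789827513789957 -734424935023398/789827513789957; -1066754220200298/789827513789957 -734424935023398/789827513789957 1027457722741614/789827513789957]

step 0: x' = [-137401/171483, 6869/57161, -15668/57161], P' = [413546/171483 92280/57161 -96266/57161; 92280/57161 75891/57161 -66306/57161; -96266/57161 -66306/57161 87582/57161]
step 1: x' = [3020262732/3225406229, 1800037506/3225406229, 104931374/3225406229], P' = [6232166493/3225406229 8297636139/6450812458 -4357217040/3225406229; 8297636139/6450812458 14222364639/12901624916 -3000273015/3225406229; -4357217040/3225406229 -3000273015/3225406229 4195652118/3225406229]
step 2: x' = [-843330768265962/789827513789957, -601256397550716/789827513789957, -148393315892303/789827513789957], P' = [1524971794010482/789827513789957 1014824723919402/789827513789957 -1066754220200298/789827513789957; 1014824723919402/789827513789957 869599206910188/789827513789957 -734424935023398/789827513789957; -1066754220200298/789827513789957 -734424935023398/789827513789957 1027457722741614/789827513789957]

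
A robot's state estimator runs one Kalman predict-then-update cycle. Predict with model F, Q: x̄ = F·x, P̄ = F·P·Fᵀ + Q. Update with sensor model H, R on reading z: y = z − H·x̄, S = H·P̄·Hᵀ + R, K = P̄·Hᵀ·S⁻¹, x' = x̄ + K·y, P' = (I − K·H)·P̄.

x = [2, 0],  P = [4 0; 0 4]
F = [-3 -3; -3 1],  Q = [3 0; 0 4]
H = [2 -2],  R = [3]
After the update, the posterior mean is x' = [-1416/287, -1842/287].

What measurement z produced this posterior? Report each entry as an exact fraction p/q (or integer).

z = [3]

x̄ = F·x = [-6, -6]
P̄ = F·P·Fᵀ + Q = [75 24; 24 44]
S = H·P̄·Hᵀ + R = [287]
K = P̄·Hᵀ·S⁻¹ = [102/287; -40/287]
x' − x̄ = [306/287, -120/287] = K·y
y = (KᵀK)⁻¹·Kᵀ·(x' − x̄) = [3]
z = y + H·x̄ = [3] + [0] = [3]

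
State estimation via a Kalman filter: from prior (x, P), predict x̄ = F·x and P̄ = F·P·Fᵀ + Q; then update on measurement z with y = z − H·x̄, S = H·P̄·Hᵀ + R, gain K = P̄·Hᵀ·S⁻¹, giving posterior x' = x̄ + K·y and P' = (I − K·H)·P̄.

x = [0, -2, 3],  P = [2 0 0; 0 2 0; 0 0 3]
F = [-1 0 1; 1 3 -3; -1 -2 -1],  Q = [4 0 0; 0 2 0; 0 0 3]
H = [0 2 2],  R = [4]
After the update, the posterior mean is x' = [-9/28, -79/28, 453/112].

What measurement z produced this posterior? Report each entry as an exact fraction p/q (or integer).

x̄ = F·x = [3, -15, 1]
P̄ = F·P·Fᵀ + Q = [9 -11 -1; -11 49 -5; -1 -5 16]
S = H·P̄·Hᵀ + R = [224]
K = P̄·Hᵀ·S⁻¹ = [-3/28; 11/28; 11/112]
x' − x̄ = [-93/28, 341/28, 341/112] = K·y
y = (KᵀK)⁻¹·Kᵀ·(x' − x̄) = [31]
z = y + H·x̄ = [31] + [-28] = [3]

z = [3]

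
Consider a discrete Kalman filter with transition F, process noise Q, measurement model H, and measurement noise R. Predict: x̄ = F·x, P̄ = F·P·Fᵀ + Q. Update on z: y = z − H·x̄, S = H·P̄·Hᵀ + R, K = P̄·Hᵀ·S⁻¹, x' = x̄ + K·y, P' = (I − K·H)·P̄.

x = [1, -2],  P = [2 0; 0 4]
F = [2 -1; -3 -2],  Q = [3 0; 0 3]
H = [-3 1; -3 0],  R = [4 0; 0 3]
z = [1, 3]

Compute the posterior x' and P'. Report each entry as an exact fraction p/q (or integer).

x̄ = F·x = [4, 1]
P̄ = F·P·Fᵀ + Q = [15 -4; -4 37]
y = z − H·x̄ = [12, 15]
S = H·P̄·Hᵀ + R = [200 147; 147 138]
K = P̄·Hᵀ·S⁻¹ = [-49/1997 -599/1997; 1666/1997 -1601/1997]
x' = x̄ + K·y = [-1585/1997, -2026/1997]
P' = (I − K·H)·P̄ = [599/1997 1601/1997; 1601/1997 11467/1997]

x' = [-1585/1997, -2026/1997]
P' = [599/1997 1601/1997; 1601/1997 11467/1997]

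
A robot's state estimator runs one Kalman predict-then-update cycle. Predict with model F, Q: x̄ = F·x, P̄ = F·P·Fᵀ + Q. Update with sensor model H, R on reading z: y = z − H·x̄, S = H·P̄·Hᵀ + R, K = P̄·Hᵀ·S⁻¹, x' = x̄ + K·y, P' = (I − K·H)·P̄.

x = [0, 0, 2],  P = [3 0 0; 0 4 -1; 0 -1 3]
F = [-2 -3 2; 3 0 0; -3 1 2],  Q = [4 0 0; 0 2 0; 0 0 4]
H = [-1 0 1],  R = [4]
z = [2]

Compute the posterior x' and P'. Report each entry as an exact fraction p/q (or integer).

x' = [208/79, -18/79, 358/79]
P' = [3088/79 -1908/79 2872/79; -1908/79 2210/79 -1944/79; 2872/79 -1944/79 2956/79]

x̄ = F·x = [4, 0, 4]
P̄ = F·P·Fᵀ + Q = [76 -18 22; -18 29 -27; 22 -27 43]
y = z − H·x̄ = [2]
S = H·P̄·Hᵀ + R = [79]
K = P̄·Hᵀ·S⁻¹ = [-54/79; -9/79; 21/79]
x' = x̄ + K·y = [208/79, -18/79, 358/79]
P' = (I − K·H)·P̄ = [3088/79 -1908/79 2872/79; -1908/79 2210/79 -1944/79; 2872/79 -1944/79 2956/79]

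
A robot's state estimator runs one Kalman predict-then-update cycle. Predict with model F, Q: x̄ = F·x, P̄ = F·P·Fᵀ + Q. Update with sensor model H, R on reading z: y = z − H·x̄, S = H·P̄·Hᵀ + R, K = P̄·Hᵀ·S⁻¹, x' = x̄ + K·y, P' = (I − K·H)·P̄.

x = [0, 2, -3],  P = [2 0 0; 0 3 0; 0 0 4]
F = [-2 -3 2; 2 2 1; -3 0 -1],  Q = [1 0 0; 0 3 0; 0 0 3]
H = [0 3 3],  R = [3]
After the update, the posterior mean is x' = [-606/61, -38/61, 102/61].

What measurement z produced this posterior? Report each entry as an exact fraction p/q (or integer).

z = [3]

x̄ = F·x = [-12, 1, 3]
P̄ = F·P·Fᵀ + Q = [52 -18 4; -18 27 -16; 4 -16 25]
S = H·P̄·Hᵀ + R = [183]
K = P̄·Hᵀ·S⁻¹ = [-14/61; 11/61; 9/61]
x' − x̄ = [126/61, -99/61, -81/61] = K·y
y = (KᵀK)⁻¹·Kᵀ·(x' − x̄) = [-9]
z = y + H·x̄ = [-9] + [12] = [3]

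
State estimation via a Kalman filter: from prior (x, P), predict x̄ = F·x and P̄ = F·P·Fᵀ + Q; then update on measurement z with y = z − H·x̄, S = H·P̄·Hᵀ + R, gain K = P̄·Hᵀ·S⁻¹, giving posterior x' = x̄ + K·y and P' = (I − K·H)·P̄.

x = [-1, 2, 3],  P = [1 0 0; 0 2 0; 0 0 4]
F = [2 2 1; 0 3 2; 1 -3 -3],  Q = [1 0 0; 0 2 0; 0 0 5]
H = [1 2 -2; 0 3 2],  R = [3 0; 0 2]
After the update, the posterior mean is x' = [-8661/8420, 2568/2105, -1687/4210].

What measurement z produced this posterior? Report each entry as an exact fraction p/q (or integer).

x̄ = F·x = [5, 12, -16]
P̄ = F·P·Fᵀ + Q = [17 20 -22; 20 36 -42; -22 -42 60]
S = H·P̄·Hᵀ + R = [908 76; 76 62]
K = P̄·Hᵀ·S⁻¹ = [841/8420 571/4210; 1136/6315 1052/6315; -3389/12630 1466/6315]
x' − x̄ = [-50761/8420, -22692/2105, 65673/4210] = K·y
y = (KᵀK)⁻¹·Kᵀ·(x' − x̄) = [-59, -1]
z = y + H·x̄ = [-59, -1] + [61, 4] = [2, 3]

z = [2, 3]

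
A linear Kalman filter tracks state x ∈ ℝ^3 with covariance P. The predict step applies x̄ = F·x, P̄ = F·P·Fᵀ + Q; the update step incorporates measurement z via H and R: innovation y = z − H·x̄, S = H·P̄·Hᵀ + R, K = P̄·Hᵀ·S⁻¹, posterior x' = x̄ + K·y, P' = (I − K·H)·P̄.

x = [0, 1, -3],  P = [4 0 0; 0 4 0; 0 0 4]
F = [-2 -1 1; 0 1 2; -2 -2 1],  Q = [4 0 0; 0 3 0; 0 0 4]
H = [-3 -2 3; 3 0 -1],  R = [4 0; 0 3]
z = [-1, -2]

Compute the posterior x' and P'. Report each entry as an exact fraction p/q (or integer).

x̄ = F·x = [-4, -5, -5]
P̄ = F·P·Fᵀ + Q = [28 4 28; 4 23 0; 28 0 40]
y = z − H·x̄ = [-8, 5]
S = H·P̄·Hᵀ + R = [252 -60; -60 127]
K = P̄·Hᵀ·S⁻¹ = [586/7101 1136/2367; -3323/14202 -38/2367; 601/2367 368/789]
x' = x̄ + K·y = [-16052/7101, -22783/7101, -11123/2367]
P' = (I − K·H)·P̄ = [12668/7101 21496/7101 9260/2367; 21496/7101 68324/7101 21610/2367; 9260/2367 21610/2367 8156/789]

x' = [-16052/7101, -22783/7101, -11123/2367]
P' = [12668/7101 21496/7101 9260/2367; 21496/7101 68324/7101 21610/2367; 9260/2367 21610/2367 8156/789]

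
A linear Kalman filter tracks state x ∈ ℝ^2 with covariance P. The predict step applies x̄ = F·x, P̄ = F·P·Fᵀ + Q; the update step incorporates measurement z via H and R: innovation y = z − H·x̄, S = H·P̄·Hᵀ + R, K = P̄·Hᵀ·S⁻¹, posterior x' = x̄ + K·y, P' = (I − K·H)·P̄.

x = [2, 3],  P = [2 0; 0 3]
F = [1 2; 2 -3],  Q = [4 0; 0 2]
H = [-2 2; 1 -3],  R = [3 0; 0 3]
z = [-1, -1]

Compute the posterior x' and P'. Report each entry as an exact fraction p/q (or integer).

x̄ = F·x = [8, -5]
P̄ = F·P·Fᵀ + Q = [18 -14; -14 37]
y = z − H·x̄ = [25, -24]
S = H·P̄·Hᵀ + R = [335 -370; -370 438]
K = P̄·Hᵀ·S⁻¹ = [-2916/4915 -358/983; -787/4915 -827/1966]
x' = x̄ + K·y = [1876/983, 1074/983]
P' = (I − K·H)·P̄ = [9246/4915 4872/4915; 4872/4915 7383/9830]

x' = [1876/983, 1074/983]
P' = [9246/4915 4872/4915; 4872/4915 7383/9830]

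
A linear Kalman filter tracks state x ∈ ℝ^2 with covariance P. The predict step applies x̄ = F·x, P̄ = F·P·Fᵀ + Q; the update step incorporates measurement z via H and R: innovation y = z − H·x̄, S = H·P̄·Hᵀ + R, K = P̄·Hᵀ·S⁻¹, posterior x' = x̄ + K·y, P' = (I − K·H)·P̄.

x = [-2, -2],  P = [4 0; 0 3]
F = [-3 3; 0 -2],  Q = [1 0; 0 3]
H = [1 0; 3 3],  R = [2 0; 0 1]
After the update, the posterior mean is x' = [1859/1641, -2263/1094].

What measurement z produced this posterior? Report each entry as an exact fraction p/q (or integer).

z = [2, -3]

x̄ = F·x = [0, 4]
P̄ = F·P·Fᵀ + Q = [64 -18; -18 15]
S = H·P̄·Hᵀ + R = [66 138; 138 388]
K = P̄·Hᵀ·S⁻¹ = [1447/1641 23/547; -957/1094 315/1094]
x' − x̄ = [1859/1641, -6639/1094] = K·y
y = (KᵀK)⁻¹·Kᵀ·(x' − x̄) = [2, -15]
z = y + H·x̄ = [2, -15] + [0, 12] = [2, -3]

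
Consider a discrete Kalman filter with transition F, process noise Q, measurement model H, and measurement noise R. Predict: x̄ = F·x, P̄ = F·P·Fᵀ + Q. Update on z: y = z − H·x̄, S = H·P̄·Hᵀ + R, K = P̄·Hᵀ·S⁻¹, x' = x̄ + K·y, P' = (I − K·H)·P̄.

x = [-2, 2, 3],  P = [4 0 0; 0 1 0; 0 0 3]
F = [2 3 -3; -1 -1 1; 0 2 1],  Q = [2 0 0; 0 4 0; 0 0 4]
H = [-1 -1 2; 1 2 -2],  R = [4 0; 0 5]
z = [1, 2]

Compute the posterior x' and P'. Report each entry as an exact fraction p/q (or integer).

x' = [-83/109, 276/109, 168/109]
P' = [19202/763 -5980/763 4971/763; -5980/763 3882/763 -163/763; 4971/763 -163/763 2640/763]

x̄ = F·x = [-7, 3, 7]
P̄ = F·P·Fᵀ + Q = [54 -20 -3; -20 12 1; -3 1 11]
y = z − H·x̄ = [-17, 17]
S = H·P̄·Hᵀ + R = [82 -68; -68 75]
K = P̄·Hᵀ·S⁻¹ = [-820/763 -540/763; 443/763 422/763; 118/763 -127/763]
x' = x̄ + K·y = [-83/109, 276/109, 168/109]
P' = (I − K·H)·P̄ = [19202/763 -5980/763 4971/763; -5980/763 3882/763 -163/763; 4971/763 -163/763 2640/763]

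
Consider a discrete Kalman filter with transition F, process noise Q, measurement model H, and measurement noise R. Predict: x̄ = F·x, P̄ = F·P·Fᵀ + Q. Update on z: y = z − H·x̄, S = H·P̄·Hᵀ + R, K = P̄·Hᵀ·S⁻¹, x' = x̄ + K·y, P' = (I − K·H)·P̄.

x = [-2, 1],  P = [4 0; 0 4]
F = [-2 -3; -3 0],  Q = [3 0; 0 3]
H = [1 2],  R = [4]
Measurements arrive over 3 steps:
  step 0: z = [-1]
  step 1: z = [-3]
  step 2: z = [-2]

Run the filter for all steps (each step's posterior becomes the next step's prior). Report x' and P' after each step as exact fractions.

step 0: x' = [-1131/311, 438/311], P' = [6496/311 -3042/311; -3042/311 1725/311]
step 1: x' = [12603/48527, -76203/48527], P' = [1415000/145581 -226122/48527; -226122/48527 156525/48527]
step 2: x' = [17157202/4642189, -91871013/32495323], P' = [45882328/4642189 -21948030/4642189; -21948030/4642189 105546297/32495323]

step 0: x̄ = F·x = [1, 6]
step 0: P̄ = F·P·Fᵀ + Q = [55 24; 24 39]
step 0: y = z − H·x̄ = [-14]
step 0: S = H·P̄·Hᵀ + R = [311]
step 0: K = P̄·Hᵀ·S⁻¹ = [103/311; 102/311]
step 0: x' = x̄ + K·y = [-1131/311, 438/311]
step 0: P' = (I − K·H)·P̄ = [6496/311 -3042/311; -3042/311 1725/311]
step 1: x̄ = F·x = [948/311, 3393/311]
step 1: P̄ = F·P·Fᵀ + Q = [5938/311 11598/311; 11598/311 59397/311]
step 1: y = z − H·x̄ = [-8667/311]
step 1: S = H·P̄·Hᵀ + R = [291162/311]
step 1: K = P̄·Hᵀ·S⁻¹ = [14567/145581; 21732/48527]
step 1: x' = x̄ + K·y = [12603/48527, -76203/48527]
step 1: P' = (I − K·H)·P̄ = [1415000/145581 -226122/48527; -226122/48527 156525/48527]
step 2: x̄ = F·x = [203403/48527, -37809/48527]
step 2: P̄ = F·P·Fᵀ + Q = [2182526/145581 794902/48527; 794902/48527 4390581/48527]
step 2: y = z − H·x̄ = [-224839/48527]
step 2: S = H·P̄·Hᵀ + R = [64990646/145581]
step 2: K = P̄·Hᵀ·S⁻¹ = [496567/4642189; 14364096/32495323]
step 2: x' = x̄ + K·y = [17157202/4642189, -91871013/32495323]
step 2: P' = (I − K·H)·P̄ = [45882328/4642189 -21948030/4642189; -21948030/4642189 105546297/32495323]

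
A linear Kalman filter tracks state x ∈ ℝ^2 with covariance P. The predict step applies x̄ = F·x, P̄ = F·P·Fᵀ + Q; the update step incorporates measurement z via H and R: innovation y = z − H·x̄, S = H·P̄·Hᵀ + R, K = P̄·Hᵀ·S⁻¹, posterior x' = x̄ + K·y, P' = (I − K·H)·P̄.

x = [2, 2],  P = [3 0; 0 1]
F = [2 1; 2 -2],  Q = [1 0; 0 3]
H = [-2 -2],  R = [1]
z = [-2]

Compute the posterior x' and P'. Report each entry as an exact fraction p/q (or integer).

x̄ = F·x = [6, 0]
P̄ = F·P·Fᵀ + Q = [14 10; 10 19]
y = z − H·x̄ = [10]
S = H·P̄·Hᵀ + R = [213]
K = P̄·Hᵀ·S⁻¹ = [-16/71; -58/213]
x' = x̄ + K·y = [266/71, -580/213]
P' = (I − K·H)·P̄ = [226/71 -218/71; -218/71 683/213]

x' = [266/71, -580/213]
P' = [226/71 -218/71; -218/71 683/213]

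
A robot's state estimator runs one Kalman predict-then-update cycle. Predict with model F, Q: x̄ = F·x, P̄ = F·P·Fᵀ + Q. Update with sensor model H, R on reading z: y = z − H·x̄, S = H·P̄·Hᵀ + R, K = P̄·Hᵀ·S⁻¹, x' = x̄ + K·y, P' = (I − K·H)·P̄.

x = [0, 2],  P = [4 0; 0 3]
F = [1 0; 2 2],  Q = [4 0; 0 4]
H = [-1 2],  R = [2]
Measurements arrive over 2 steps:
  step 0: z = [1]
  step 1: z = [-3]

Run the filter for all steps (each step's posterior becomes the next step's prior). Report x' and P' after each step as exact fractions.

step 0: x̄ = F·x = [0, 4]
step 0: P̄ = F·P·Fᵀ + Q = [8 8; 8 32]
step 0: y = z − H·x̄ = [-7]
step 0: S = H·P̄·Hᵀ + R = [106]
step 0: K = P̄·Hᵀ·S⁻¹ = [4/53; 28/53]
step 0: x' = x̄ + K·y = [-28/53, 16/53]
step 0: P' = (I − K·H)·P̄ = [392/53 200/53; 200/53 128/53]
step 1: x̄ = F·x = [-28/53, -24/53]
step 1: P̄ = F·P·Fᵀ + Q = [604/53 1184/53; 1184/53 3892/53]
step 1: y = z − H·x̄ = [-139/53]
step 1: S = H·P̄·Hᵀ + R = [11542/53]
step 1: K = P̄·Hᵀ·S⁻¹ = [882/5771; 3300/5771]
step 1: x' = x̄ + K·y = [-5362/5771, -11268/5771]
step 1: P' = (I − K·H)·P̄ = [36412/5771 19088/5771; 19088/5771 12844/5771]

step 0: x' = [-28/53, 16/53], P' = [392/53 200/53; 200/53 128/53]
step 1: x' = [-5362/5771, -11268/5771], P' = [36412/5771 19088/5771; 19088/5771 12844/5771]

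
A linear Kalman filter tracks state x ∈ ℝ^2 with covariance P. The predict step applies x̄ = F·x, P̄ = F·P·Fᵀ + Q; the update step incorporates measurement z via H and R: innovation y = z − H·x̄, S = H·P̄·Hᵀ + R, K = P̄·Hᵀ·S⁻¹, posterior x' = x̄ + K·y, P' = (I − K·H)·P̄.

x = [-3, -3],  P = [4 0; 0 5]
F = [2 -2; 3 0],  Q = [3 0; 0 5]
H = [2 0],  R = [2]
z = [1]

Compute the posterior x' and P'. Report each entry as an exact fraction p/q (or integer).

x' = [39/79, -687/79]
P' = [39/79 24/79; 24/79 2087/79]

x̄ = F·x = [0, -9]
P̄ = F·P·Fᵀ + Q = [39 24; 24 41]
y = z − H·x̄ = [1]
S = H·P̄·Hᵀ + R = [158]
K = P̄·Hᵀ·S⁻¹ = [39/79; 24/79]
x' = x̄ + K·y = [39/79, -687/79]
P' = (I − K·H)·P̄ = [39/79 24/79; 24/79 2087/79]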